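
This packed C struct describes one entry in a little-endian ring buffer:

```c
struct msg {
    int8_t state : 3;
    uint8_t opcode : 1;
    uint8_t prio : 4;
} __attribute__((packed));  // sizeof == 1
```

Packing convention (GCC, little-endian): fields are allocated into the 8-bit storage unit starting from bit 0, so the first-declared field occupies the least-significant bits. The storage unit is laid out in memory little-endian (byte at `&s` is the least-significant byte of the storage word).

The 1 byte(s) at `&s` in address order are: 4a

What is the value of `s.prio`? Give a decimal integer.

[0]=0x4a (little-endian) → word 0x4a
state:3 @ bit 0 → (0x4a>>0)&0x7 = 0x2
opcode:1 @ bit 3 → (0x4a>>3)&0x1 = 0x1
prio:4 @ bit 4 → (0x4a>>4)&0xf = 0x4  ←

4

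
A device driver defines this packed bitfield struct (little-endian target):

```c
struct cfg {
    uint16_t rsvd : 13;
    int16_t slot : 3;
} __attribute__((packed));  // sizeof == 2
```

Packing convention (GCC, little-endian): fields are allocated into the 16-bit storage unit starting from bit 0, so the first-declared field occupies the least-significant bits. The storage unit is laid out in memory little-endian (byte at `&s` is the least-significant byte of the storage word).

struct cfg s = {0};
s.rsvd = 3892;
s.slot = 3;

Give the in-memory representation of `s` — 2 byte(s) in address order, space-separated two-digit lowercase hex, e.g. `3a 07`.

rsvd:13 = 3892 → 0xf34 << 0 → word 0x0f34
slot:3 = 3 → 0x3 << 13 → word 0x6f34
word = 0x6f34 → little-endian bytes:
  [0]=0x34  [1]=0x6f

34 6f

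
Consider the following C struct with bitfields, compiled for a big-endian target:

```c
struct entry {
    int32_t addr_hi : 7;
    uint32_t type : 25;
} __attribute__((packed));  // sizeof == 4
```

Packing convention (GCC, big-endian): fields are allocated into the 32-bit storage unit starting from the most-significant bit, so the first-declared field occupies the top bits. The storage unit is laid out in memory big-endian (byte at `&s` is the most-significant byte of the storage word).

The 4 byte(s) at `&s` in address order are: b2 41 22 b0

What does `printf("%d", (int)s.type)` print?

4268720

[0]=0xb2 [1]=0x41 [2]=0x22 [3]=0xb0 (big-endian) → word 0xb24122b0
addr_hi [25+:7] = (word>>25) & 0x7f = 89
type [0+:25] = (word>>0) & 0x1ffffff = 4268720  ←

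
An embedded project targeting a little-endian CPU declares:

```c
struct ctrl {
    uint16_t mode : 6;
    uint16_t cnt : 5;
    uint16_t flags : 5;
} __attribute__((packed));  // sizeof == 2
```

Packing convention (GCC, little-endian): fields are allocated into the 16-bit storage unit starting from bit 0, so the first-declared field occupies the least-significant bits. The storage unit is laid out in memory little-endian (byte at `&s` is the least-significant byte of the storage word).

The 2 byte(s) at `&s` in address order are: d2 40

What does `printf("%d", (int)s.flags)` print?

8

[0]=0xd2 [1]=0x40 (little-endian) → word 0x40d2
mode:6 @ bit 0 → (0x40d2>>0)&0x3f = 0x12
cnt:5 @ bit 6 → (0x40d2>>6)&0x1f = 0x3
flags:5 @ bit 11 → (0x40d2>>11)&0x1f = 0x8  ←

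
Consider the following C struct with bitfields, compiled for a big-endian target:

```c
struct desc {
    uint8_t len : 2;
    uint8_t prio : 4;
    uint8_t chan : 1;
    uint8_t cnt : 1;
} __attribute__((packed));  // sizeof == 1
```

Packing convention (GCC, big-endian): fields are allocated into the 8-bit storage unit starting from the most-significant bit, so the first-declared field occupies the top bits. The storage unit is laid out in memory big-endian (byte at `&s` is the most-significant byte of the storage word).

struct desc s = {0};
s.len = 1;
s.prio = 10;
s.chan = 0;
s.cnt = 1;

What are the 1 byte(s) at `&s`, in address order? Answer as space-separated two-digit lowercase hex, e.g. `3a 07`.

69

len (2b) val=1 bits=0x1 at bit 6: 0x40
prio (4b) val=10 bits=0xa at bit 2: 0x68
chan (1b) val=0 bits=0x0 at bit 1: 0x68
cnt (1b) val=1 bits=0x1 at bit 0: 0x69
word = 0x69 → big-endian bytes:
  [0]=0x69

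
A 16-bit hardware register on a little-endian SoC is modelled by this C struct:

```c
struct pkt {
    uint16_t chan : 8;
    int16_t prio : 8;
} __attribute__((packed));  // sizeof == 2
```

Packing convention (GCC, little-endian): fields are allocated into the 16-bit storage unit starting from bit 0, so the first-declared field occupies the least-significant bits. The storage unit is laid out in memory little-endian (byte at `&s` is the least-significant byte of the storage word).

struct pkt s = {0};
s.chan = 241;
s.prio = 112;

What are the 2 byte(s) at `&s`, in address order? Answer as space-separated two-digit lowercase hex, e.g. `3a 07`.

f1 70

chan (8b) val=241 bits=0xf1 at bit 0: 0x00f1
prio (8b) val=112 bits=0x70 at bit 8: 0x70f1
word = 0x70f1 → little-endian bytes:
  [0]=0xf1  [1]=0x70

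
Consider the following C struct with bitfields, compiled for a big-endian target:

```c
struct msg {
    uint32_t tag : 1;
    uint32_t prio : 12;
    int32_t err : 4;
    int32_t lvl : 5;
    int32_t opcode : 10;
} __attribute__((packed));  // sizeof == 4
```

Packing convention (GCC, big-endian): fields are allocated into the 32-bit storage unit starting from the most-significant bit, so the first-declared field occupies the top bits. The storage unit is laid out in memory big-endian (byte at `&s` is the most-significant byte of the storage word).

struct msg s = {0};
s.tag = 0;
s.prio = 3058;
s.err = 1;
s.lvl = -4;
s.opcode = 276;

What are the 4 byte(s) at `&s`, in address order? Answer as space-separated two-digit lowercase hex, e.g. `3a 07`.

[31+:1] tag=0 & 0x1 = 0x0; word=0x00000000
[19+:12] prio=3058 & 0xfff = 0xbf2; word=0x5f900000
[15+:4] err=1 & 0xf = 0x1; word=0x5f908000
[10+:5] lvl=-4 & 0x1f = 0x1c; word=0x5f90f000
[0+:10] opcode=276 & 0x3ff = 0x114; word=0x5f90f114
word = 0x5f90f114 → big-endian bytes:
  [0]=0x5f  [1]=0x90  [2]=0xf1  [3]=0x14

5f 90 f1 14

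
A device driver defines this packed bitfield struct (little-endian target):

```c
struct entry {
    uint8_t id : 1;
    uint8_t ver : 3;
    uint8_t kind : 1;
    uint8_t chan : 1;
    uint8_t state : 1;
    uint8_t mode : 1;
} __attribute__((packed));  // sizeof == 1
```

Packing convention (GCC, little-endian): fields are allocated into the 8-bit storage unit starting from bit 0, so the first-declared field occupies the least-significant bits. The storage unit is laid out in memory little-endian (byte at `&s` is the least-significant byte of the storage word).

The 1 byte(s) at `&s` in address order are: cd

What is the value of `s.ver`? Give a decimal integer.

[0]=0xcd (little-endian) → word 0xcd
id [0+:1] = (word>>0) & 0x1 = 1
ver [1+:3] = (word>>1) & 0x7 = 6  ←
kind [4+:1] = (word>>4) & 0x1 = 0
chan [5+:1] = (word>>5) & 0x1 = 0
state [6+:1] = (word>>6) & 0x1 = 1
mode [7+:1] = (word>>7) & 0x1 = 1

6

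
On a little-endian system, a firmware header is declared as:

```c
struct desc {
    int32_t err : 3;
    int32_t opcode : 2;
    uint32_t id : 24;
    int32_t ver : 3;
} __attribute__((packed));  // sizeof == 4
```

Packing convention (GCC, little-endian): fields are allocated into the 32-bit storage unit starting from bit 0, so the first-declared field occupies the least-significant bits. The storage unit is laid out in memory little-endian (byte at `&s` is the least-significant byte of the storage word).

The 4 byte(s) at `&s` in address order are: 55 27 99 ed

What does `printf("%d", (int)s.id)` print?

7129402

[0]=0x55 [1]=0x27 [2]=0x99 [3]=0xed (little-endian) → word 0xed992755
err [0+:3] = (word>>0) & 0x7 = 5
opcode [3+:2] = (word>>3) & 0x3 = 2
id [5+:24] = (word>>5) & 0xffffff = 7129402  ←
ver [29+:3] = (word>>29) & 0x7 = 7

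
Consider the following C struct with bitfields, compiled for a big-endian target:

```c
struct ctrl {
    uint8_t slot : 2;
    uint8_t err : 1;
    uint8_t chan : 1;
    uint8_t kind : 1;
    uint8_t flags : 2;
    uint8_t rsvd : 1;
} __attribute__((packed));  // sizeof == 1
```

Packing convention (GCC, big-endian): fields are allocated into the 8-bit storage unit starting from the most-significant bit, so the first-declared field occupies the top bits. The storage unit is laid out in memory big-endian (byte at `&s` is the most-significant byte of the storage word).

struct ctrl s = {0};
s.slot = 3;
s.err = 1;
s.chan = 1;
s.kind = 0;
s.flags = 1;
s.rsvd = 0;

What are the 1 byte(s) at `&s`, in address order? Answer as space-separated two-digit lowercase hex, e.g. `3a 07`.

f2

slot:2 = 3 → 0x3 << 6 → word 0xc0
err:1 = 1 → 0x1 << 5 → word 0xe0
chan:1 = 1 → 0x1 << 4 → word 0xf0
kind:1 = 0 → 0x0 << 3 → word 0xf0
flags:2 = 1 → 0x1 << 1 → word 0xf2
rsvd:1 = 0 → 0x0 << 0 → word 0xf2
word = 0xf2 → big-endian bytes:
  [0]=0xf2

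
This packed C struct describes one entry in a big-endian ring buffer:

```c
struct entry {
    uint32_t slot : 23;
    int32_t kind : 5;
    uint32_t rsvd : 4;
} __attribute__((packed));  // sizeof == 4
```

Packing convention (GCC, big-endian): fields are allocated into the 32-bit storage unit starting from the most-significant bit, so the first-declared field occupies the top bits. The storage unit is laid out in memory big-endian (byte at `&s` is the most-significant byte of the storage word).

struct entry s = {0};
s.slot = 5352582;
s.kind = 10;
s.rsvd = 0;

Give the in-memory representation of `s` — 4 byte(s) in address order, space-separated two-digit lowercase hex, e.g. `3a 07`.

a3 59 0c a0

[9+:23] slot=5352582 & 0x7fffff = 0x51ac86; word=0xa3590c00
[4+:5] kind=10 & 0x1f = 0xa; word=0xa3590ca0
[0+:4] rsvd=0 & 0xf = 0x0; word=0xa3590ca0
word = 0xa3590ca0 → big-endian bytes:
  [0]=0xa3  [1]=0x59  [2]=0x0c  [3]=0xa0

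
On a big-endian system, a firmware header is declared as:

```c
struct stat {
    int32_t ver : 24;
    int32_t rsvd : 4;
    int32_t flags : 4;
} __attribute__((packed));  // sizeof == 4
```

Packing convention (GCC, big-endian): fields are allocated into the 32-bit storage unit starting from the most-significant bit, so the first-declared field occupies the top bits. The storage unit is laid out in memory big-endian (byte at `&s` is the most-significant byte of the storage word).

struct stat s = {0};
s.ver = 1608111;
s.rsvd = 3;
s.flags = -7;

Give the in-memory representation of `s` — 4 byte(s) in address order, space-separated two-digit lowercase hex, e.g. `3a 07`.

18 89 af 39

ver:24 = 1608111 → 0x1889af << 8 → word 0x1889af00
rsvd:4 = 3 → 0x3 << 4 → word 0x1889af30
flags:4 = -7 → 0x9 << 0 → word 0x1889af39
word = 0x1889af39 → big-endian bytes:
  [0]=0x18  [1]=0x89  [2]=0xaf  [3]=0x39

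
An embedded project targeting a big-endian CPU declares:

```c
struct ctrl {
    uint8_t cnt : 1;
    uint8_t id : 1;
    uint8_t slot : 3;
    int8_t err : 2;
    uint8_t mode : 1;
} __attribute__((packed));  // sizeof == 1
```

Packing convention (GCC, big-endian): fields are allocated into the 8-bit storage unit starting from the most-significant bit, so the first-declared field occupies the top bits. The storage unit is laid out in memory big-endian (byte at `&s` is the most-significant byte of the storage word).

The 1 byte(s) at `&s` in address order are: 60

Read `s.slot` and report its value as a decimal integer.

[0]=0x60 (big-endian) → word 0x60
cnt [7+:1] = (word>>7) & 0x1 = 0
id [6+:1] = (word>>6) & 0x1 = 1
slot [3+:3] = (word>>3) & 0x7 = 4  ←
err [1+:2] = (word>>1) & 0x3 = 0
mode [0+:1] = (word>>0) & 0x1 = 0

4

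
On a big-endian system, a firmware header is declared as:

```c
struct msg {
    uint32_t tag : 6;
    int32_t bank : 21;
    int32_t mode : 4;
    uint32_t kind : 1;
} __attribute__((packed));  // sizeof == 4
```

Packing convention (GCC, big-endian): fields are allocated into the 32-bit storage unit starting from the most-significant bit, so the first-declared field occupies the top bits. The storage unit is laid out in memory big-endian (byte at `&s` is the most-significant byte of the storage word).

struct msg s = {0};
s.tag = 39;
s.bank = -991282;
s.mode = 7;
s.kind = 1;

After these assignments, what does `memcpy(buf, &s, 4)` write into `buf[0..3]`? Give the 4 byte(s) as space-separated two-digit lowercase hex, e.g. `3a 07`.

tag:6 = 39 → 0x27 << 26 → word 0x9c000000
bank:21 = -991282 → 0x10dfce << 5 → word 0x9e1bf9c0
mode:4 = 7 → 0x7 << 1 → word 0x9e1bf9ce
kind:1 = 1 → 0x1 << 0 → word 0x9e1bf9cf
word = 0x9e1bf9cf → big-endian bytes:
  [0]=0x9e  [1]=0x1b  [2]=0xf9  [3]=0xcf

9e 1b f9 cf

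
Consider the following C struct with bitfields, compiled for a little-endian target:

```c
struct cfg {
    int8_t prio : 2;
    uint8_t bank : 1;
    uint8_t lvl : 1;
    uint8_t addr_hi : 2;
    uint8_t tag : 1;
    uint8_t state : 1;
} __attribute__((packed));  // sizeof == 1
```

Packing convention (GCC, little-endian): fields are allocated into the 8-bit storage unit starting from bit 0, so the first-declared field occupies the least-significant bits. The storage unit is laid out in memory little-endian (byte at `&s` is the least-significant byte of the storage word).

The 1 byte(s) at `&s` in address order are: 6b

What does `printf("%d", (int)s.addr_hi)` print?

2

[0]=0x6b (little-endian) → word 0x6b
prio:2 @ bit 0 → (0x6b>>0)&0x3 = 0x3
bank:1 @ bit 2 → (0x6b>>2)&0x1 = 0x0
lvl:1 @ bit 3 → (0x6b>>3)&0x1 = 0x1
addr_hi:2 @ bit 4 → (0x6b>>4)&0x3 = 0x2  ←
tag:1 @ bit 6 → (0x6b>>6)&0x1 = 0x1
state:1 @ bit 7 → (0x6b>>7)&0x1 = 0x0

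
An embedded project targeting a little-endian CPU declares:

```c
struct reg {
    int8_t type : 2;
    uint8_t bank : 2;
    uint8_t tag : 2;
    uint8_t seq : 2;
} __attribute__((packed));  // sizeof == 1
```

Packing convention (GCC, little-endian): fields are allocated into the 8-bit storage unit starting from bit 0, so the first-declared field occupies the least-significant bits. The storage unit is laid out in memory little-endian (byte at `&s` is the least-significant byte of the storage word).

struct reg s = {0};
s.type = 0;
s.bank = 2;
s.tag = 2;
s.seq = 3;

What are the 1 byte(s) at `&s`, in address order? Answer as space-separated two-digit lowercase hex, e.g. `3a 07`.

e8

[0+:2] type=0 & 0x3 = 0x0; word=0x00
[2+:2] bank=2 & 0x3 = 0x2; word=0x08
[4+:2] tag=2 & 0x3 = 0x2; word=0x28
[6+:2] seq=3 & 0x3 = 0x3; word=0xe8
word = 0xe8 → little-endian bytes:
  [0]=0xe8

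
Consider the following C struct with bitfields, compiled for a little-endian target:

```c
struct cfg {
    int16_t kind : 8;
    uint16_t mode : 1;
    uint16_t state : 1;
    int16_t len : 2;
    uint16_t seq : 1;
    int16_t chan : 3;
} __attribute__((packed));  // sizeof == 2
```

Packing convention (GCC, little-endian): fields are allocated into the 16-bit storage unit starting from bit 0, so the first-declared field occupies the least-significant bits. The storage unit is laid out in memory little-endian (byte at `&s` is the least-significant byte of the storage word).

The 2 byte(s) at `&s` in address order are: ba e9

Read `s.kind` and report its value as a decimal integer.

[0]=0xba [1]=0xe9 (little-endian) → word 0xe9ba
kind:8 @ bit 0 → (0xe9ba>>0)&0xff = 0xba  ←
mode:1 @ bit 8 → (0xe9ba>>8)&0x1 = 0x1
state:1 @ bit 9 → (0xe9ba>>9)&0x1 = 0x0
len:2 @ bit 10 → (0xe9ba>>10)&0x3 = 0x2
seq:1 @ bit 12 → (0xe9ba>>12)&0x1 = 0x0
chan:3 @ bit 13 → (0xe9ba>>13)&0x7 = 0x7
kind signed 8b, MSB=1: 186 - 256 = -70

-70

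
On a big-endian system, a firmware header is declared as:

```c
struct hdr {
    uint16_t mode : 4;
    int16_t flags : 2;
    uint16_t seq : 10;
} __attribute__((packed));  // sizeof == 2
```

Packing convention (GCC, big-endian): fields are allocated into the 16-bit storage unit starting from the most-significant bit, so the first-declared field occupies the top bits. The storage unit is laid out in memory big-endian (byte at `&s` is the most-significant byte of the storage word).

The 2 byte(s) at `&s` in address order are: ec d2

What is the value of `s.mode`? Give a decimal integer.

14

[0]=0xec [1]=0xd2 (big-endian) → word 0xecd2
mode [12+:4] = (word>>12) & 0xf = 14  ←
flags [10+:2] = (word>>10) & 0x3 = 3
seq [0+:10] = (word>>0) & 0x3ff = 210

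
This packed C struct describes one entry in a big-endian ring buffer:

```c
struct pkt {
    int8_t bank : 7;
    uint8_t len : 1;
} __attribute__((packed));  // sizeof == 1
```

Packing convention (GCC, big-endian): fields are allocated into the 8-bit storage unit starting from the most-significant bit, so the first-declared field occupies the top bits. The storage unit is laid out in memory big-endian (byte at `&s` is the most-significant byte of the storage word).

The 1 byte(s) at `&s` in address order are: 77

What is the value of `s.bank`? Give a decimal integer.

59

[0]=0x77 (big-endian) → word 0x77
bank [1+:7] = (word>>1) & 0x7f = 59  ←
len [0+:1] = (word>>0) & 0x1 = 1
bank signed 7b, MSB=0: value = 59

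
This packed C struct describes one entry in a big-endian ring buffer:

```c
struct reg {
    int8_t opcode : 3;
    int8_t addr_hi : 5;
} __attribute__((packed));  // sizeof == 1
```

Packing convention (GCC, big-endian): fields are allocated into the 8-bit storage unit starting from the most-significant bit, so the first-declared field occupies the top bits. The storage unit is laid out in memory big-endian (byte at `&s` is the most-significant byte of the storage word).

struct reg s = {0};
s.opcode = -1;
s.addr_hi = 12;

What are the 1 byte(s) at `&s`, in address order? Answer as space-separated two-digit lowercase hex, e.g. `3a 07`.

ec

opcode:3 = -1 → 0x7 << 5 → word 0xe0
addr_hi:5 = 12 → 0xc << 0 → word 0xec
word = 0xec → big-endian bytes:
  [0]=0xec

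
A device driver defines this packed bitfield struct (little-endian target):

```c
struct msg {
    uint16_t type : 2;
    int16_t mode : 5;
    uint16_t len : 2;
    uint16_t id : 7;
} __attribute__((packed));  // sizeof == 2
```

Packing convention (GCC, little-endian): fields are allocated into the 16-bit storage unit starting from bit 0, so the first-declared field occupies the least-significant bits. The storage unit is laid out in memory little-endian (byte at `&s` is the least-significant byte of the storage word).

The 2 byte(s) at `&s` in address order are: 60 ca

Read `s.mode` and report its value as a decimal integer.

[0]=0x60 [1]=0xca (little-endian) → word 0xca60
type:2 @ bit 0 → (0xca60>>0)&0x3 = 0x0
mode:5 @ bit 2 → (0xca60>>2)&0x1f = 0x18  ←
len:2 @ bit 7 → (0xca60>>7)&0x3 = 0x0
id:7 @ bit 9 → (0xca60>>9)&0x7f = 0x65
mode signed 5b, MSB=1: 24 - 32 = -8

-8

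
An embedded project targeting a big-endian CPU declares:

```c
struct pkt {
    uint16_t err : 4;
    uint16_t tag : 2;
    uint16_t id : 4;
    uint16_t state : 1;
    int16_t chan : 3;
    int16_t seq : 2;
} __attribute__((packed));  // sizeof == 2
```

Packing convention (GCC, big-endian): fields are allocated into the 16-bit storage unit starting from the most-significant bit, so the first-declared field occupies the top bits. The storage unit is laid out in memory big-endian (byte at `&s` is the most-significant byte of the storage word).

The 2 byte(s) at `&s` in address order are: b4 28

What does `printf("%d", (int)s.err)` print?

11

[0]=0xb4 [1]=0x28 (big-endian) → word 0xb428
err [12+:4] = (word>>12) & 0xf = 11  ←
tag [10+:2] = (word>>10) & 0x3 = 1
id [6+:4] = (word>>6) & 0xf = 0
state [5+:1] = (word>>5) & 0x1 = 1
chan [2+:3] = (word>>2) & 0x7 = 2
seq [0+:2] = (word>>0) & 0x3 = 0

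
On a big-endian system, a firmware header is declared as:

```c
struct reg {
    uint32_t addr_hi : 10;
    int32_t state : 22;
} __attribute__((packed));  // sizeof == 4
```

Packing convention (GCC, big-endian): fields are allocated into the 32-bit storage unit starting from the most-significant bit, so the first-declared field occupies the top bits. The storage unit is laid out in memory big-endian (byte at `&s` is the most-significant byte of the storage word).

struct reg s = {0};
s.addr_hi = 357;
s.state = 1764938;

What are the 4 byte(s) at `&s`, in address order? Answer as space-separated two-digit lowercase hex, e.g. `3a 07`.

[22+:10] addr_hi=357 & 0x3ff = 0x165; word=0x59400000
[0+:22] state=1764938 & 0x3fffff = 0x1aee4a; word=0x595aee4a
word = 0x595aee4a → big-endian bytes:
  [0]=0x59  [1]=0x5a  [2]=0xee  [3]=0x4a

59 5a ee 4a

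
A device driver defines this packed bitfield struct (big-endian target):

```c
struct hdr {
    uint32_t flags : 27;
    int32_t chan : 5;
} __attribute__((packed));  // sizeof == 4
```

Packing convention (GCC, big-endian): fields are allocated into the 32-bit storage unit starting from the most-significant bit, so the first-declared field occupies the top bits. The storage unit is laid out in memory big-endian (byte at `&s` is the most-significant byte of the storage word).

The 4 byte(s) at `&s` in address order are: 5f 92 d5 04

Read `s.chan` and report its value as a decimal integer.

[0]=0x5f [1]=0x92 [2]=0xd5 [3]=0x04 (big-endian) → word 0x5f92d504
flags:27 @ bit 5 → (0x5f92d504>>5)&0x7ffffff = 0x2fc96a8
chan:5 @ bit 0 → (0x5f92d504>>0)&0x1f = 0x4  ←
chan signed 5b, MSB=0: value = 4

4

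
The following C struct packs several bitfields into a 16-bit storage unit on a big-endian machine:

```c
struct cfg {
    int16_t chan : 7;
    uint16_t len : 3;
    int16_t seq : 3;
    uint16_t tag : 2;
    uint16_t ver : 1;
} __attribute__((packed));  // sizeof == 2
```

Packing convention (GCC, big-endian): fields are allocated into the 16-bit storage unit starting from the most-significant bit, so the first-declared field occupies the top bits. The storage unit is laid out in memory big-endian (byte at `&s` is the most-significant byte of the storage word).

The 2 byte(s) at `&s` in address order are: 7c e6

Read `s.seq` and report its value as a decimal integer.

-4

[0]=0x7c [1]=0xe6 (big-endian) → word 0x7ce6
chan [9+:7] = (word>>9) & 0x7f = 62
len [6+:3] = (word>>6) & 0x7 = 3
seq [3+:3] = (word>>3) & 0x7 = 4  ←
tag [1+:2] = (word>>1) & 0x3 = 3
ver [0+:1] = (word>>0) & 0x1 = 0
seq signed 3b, MSB=1: 4 - 8 = -4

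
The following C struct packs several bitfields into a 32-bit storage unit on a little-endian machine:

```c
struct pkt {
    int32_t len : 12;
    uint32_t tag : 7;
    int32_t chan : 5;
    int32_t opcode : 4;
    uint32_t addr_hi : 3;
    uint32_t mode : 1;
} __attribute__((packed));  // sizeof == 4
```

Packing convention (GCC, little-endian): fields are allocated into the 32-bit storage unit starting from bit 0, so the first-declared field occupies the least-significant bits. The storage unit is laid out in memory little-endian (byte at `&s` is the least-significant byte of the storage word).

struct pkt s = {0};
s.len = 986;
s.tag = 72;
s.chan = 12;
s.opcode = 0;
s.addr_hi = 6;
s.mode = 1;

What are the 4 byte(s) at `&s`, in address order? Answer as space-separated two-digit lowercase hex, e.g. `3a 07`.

[0+:12] len=986 & 0xfff = 0x3da; word=0x000003da
[12+:7] tag=72 & 0x7f = 0x48; word=0x000483da
[19+:5] chan=12 & 0x1f = 0xc; word=0x006483da
[24+:4] opcode=0 & 0xf = 0x0; word=0x006483da
[28+:3] addr_hi=6 & 0x7 = 0x6; word=0x606483da
[31+:1] mode=1 & 0x1 = 0x1; word=0xe06483da
word = 0xe06483da → little-endian bytes:
  [0]=0xda  [1]=0x83  [2]=0x64  [3]=0xe0

da 83 64 e0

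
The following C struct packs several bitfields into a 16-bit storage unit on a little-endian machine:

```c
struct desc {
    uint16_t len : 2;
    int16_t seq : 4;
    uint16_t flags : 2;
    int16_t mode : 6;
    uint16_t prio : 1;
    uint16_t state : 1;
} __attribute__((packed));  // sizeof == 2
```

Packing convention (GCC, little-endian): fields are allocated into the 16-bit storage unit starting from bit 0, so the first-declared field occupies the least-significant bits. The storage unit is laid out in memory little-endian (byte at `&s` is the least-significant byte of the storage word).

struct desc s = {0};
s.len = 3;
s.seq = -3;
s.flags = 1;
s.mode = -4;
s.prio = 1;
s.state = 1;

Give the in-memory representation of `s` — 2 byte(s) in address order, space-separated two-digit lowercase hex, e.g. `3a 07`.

77 fc

[0+:2] len=3 & 0x3 = 0x3; word=0x0003
[2+:4] seq=-3 & 0xf = 0xd; word=0x0037
[6+:2] flags=1 & 0x3 = 0x1; word=0x0077
[8+:6] mode=-4 & 0x3f = 0x3c; word=0x3c77
[14+:1] prio=1 & 0x1 = 0x1; word=0x7c77
[15+:1] state=1 & 0x1 = 0x1; word=0xfc77
word = 0xfc77 → little-endian bytes:
  [0]=0x77  [1]=0xfc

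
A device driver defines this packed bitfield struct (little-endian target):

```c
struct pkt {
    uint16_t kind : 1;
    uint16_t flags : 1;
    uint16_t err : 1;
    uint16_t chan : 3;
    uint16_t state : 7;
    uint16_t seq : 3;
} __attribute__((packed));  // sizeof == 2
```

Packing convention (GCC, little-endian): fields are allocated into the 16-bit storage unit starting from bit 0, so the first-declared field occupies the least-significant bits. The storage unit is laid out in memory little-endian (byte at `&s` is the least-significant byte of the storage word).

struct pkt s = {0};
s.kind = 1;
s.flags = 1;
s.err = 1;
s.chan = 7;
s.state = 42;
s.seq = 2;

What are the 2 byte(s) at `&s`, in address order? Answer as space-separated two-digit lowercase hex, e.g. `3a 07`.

bf 4a

kind:1 = 1 → 0x1 << 0 → word 0x0001
flags:1 = 1 → 0x1 << 1 → word 0x0003
err:1 = 1 → 0x1 << 2 → word 0x0007
chan:3 = 7 → 0x7 << 3 → word 0x003f
state:7 = 42 → 0x2a << 6 → word 0x0abf
seq:3 = 2 → 0x2 << 13 → word 0x4abf
word = 0x4abf → little-endian bytes:
  [0]=0xbf  [1]=0x4a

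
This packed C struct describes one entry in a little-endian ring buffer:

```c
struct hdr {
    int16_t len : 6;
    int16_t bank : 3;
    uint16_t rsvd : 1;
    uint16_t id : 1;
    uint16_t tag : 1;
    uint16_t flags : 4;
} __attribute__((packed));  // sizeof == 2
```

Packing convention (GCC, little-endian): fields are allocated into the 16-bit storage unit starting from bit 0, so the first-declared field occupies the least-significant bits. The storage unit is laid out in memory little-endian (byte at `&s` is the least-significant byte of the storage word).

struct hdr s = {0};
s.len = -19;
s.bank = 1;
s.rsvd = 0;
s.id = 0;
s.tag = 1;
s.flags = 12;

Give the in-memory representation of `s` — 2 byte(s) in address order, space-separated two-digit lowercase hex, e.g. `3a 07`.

6d c8

len (6b) val=-19 bits=0x2d at bit 0: 0x002d
bank (3b) val=1 bits=0x1 at bit 6: 0x006d
rsvd (1b) val=0 bits=0x0 at bit 9: 0x006d
id (1b) val=0 bits=0x0 at bit 10: 0x006d
tag (1b) val=1 bits=0x1 at bit 11: 0x086d
flags (4b) val=12 bits=0xc at bit 12: 0xc86d
word = 0xc86d → little-endian bytes:
  [0]=0x6d  [1]=0xc8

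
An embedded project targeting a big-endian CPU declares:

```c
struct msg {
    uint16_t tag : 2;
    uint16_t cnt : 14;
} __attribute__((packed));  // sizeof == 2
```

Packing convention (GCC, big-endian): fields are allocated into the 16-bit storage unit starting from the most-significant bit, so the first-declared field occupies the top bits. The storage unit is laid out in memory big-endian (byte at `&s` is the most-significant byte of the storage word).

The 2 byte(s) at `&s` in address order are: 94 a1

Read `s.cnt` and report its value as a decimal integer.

[0]=0x94 [1]=0xa1 (big-endian) → word 0x94a1
tag:2 @ bit 14 → (0x94a1>>14)&0x3 = 0x2
cnt:14 @ bit 0 → (0x94a1>>0)&0x3fff = 0x14a1  ←

5281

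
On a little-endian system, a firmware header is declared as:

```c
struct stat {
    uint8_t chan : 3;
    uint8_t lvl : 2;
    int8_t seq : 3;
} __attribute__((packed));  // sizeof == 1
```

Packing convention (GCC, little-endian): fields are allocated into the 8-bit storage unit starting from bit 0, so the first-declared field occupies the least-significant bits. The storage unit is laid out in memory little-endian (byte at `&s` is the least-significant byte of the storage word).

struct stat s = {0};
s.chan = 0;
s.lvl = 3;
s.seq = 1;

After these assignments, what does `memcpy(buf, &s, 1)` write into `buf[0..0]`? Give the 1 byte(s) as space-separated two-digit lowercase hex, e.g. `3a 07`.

chan (3b) val=0 bits=0x0 at bit 0: 0x00
lvl (2b) val=3 bits=0x3 at bit 3: 0x18
seq (3b) val=1 bits=0x1 at bit 5: 0x38
word = 0x38 → little-endian bytes:
  [0]=0x38

38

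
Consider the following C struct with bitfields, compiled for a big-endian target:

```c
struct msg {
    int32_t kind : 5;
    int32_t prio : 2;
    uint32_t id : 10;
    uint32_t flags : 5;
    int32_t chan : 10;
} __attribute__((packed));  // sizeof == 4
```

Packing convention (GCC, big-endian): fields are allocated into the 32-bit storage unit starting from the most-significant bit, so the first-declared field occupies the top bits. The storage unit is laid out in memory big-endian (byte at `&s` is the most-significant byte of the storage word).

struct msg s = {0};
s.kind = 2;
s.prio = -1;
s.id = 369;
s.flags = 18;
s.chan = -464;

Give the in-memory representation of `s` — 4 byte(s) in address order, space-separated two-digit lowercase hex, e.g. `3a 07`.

16 b8 ca 30

kind:5 = 2 → 0x2 << 27 → word 0x10000000
prio:2 = -1 → 0x3 << 25 → word 0x16000000
id:10 = 369 → 0x171 << 15 → word 0x16b88000
flags:5 = 18 → 0x12 << 10 → word 0x16b8c800
chan:10 = -464 → 0x230 << 0 → word 0x16b8ca30
word = 0x16b8ca30 → big-endian bytes:
  [0]=0x16  [1]=0xb8  [2]=0xca  [3]=0x30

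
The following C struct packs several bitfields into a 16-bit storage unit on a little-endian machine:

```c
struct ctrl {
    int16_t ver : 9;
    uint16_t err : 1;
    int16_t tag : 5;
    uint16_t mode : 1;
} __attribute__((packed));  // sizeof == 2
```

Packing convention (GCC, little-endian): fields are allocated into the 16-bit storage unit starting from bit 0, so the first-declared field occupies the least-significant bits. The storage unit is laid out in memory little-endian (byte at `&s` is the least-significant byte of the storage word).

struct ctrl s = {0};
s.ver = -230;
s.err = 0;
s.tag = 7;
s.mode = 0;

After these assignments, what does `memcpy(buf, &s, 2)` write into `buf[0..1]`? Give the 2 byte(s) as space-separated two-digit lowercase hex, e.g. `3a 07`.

[0+:9] ver=-230 & 0x1ff = 0x11a; word=0x011a
[9+:1] err=0 & 0x1 = 0x0; word=0x011a
[10+:5] tag=7 & 0x1f = 0x7; word=0x1d1a
[15+:1] mode=0 & 0x1 = 0x0; word=0x1d1a
word = 0x1d1a → little-endian bytes:
  [0]=0x1a  [1]=0x1d

1a 1d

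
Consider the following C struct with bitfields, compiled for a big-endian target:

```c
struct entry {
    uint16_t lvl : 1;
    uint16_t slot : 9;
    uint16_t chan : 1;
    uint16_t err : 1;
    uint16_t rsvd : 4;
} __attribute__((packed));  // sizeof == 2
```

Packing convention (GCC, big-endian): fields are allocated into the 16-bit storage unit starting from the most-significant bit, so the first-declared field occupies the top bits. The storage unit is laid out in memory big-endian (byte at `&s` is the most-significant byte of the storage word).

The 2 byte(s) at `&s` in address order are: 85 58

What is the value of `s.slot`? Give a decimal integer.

[0]=0x85 [1]=0x58 (big-endian) → word 0x8558
lvl [15+:1] = (word>>15) & 0x1 = 1
slot [6+:9] = (word>>6) & 0x1ff = 21  ←
chan [5+:1] = (word>>5) & 0x1 = 0
err [4+:1] = (word>>4) & 0x1 = 1
rsvd [0+:4] = (word>>0) & 0xf = 8

21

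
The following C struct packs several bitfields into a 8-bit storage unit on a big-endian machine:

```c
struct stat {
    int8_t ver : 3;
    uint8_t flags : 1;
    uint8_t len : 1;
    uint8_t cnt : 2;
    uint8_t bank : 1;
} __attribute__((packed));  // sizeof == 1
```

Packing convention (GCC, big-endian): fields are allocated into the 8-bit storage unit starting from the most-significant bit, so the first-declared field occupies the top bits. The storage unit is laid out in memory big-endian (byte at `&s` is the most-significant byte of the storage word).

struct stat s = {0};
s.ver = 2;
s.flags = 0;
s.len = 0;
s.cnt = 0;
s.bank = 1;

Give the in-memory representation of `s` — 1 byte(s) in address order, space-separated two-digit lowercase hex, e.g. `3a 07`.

41

[5+:3] ver=2 & 0x7 = 0x2; word=0x40
[4+:1] flags=0 & 0x1 = 0x0; word=0x40
[3+:1] len=0 & 0x1 = 0x0; word=0x40
[1+:2] cnt=0 & 0x3 = 0x0; word=0x40
[0+:1] bank=1 & 0x1 = 0x1; word=0x41
word = 0x41 → big-endian bytes:
  [0]=0x41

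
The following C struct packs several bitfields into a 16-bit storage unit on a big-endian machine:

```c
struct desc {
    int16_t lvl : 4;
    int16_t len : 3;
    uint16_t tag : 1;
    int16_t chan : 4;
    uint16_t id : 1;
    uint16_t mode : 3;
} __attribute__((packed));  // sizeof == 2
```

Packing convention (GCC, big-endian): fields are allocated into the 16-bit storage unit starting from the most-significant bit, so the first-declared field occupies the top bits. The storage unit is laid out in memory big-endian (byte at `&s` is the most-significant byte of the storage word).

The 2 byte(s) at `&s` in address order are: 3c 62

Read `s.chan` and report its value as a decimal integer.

6

[0]=0x3c [1]=0x62 (big-endian) → word 0x3c62
lvl:4 @ bit 12 → (0x3c62>>12)&0xf = 0x3
len:3 @ bit 9 → (0x3c62>>9)&0x7 = 0x6
tag:1 @ bit 8 → (0x3c62>>8)&0x1 = 0x0
chan:4 @ bit 4 → (0x3c62>>4)&0xf = 0x6  ←
id:1 @ bit 3 → (0x3c62>>3)&0x1 = 0x0
mode:3 @ bit 0 → (0x3c62>>0)&0x7 = 0x2
chan signed 4b, MSB=0: value = 6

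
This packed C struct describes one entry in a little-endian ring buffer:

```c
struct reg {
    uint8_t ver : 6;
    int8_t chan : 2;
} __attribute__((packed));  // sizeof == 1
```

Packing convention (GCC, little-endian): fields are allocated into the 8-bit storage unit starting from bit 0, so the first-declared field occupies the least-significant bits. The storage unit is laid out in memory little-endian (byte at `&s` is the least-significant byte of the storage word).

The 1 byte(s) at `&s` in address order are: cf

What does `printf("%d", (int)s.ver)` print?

[0]=0xcf (little-endian) → word 0xcf
ver:6 @ bit 0 → (0xcf>>0)&0x3f = 0xf  ←
chan:2 @ bit 6 → (0xcf>>6)&0x3 = 0x3

15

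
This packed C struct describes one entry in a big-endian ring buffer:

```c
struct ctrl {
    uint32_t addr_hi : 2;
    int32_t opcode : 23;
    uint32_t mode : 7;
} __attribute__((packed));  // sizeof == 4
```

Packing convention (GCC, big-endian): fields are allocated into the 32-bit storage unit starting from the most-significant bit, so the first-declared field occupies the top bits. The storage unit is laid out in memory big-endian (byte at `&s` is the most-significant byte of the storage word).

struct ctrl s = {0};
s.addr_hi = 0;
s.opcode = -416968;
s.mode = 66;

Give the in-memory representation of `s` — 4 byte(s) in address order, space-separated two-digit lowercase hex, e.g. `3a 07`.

3c d1 9c 42

addr_hi (2b) val=0 bits=0x0 at bit 30: 0x00000000
opcode (23b) val=-416968 bits=0x79a338 at bit 7: 0x3cd19c00
mode (7b) val=66 bits=0x42 at bit 0: 0x3cd19c42
word = 0x3cd19c42 → big-endian bytes:
  [0]=0x3c  [1]=0xd1  [2]=0x9c  [3]=0x42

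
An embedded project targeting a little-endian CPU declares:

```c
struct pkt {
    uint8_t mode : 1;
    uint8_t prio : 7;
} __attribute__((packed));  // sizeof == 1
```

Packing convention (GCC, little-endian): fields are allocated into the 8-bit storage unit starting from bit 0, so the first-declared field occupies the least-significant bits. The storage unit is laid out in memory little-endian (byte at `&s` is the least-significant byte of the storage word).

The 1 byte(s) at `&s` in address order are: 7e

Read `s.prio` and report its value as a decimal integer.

63

[0]=0x7e (little-endian) → word 0x7e
mode [0+:1] = (word>>0) & 0x1 = 0
prio [1+:7] = (word>>1) & 0x7f = 63  ←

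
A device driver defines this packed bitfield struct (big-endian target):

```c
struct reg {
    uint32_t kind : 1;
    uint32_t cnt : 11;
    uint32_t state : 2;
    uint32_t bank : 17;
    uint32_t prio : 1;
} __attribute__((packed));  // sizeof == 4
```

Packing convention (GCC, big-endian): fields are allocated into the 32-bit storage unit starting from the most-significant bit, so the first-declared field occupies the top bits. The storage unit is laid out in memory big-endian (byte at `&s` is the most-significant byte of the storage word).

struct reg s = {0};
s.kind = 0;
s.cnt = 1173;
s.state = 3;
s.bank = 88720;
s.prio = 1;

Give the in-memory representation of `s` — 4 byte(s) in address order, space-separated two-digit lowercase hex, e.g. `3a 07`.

49 5e b5 21

kind (1b) val=0 bits=0x0 at bit 31: 0x00000000
cnt (11b) val=1173 bits=0x495 at bit 20: 0x49500000
state (2b) val=3 bits=0x3 at bit 18: 0x495c0000
bank (17b) val=88720 bits=0x15a90 at bit 1: 0x495eb520
prio (1b) val=1 bits=0x1 at bit 0: 0x495eb521
word = 0x495eb521 → big-endian bytes:
  [0]=0x49  [1]=0x5e  [2]=0xb5  [3]=0x21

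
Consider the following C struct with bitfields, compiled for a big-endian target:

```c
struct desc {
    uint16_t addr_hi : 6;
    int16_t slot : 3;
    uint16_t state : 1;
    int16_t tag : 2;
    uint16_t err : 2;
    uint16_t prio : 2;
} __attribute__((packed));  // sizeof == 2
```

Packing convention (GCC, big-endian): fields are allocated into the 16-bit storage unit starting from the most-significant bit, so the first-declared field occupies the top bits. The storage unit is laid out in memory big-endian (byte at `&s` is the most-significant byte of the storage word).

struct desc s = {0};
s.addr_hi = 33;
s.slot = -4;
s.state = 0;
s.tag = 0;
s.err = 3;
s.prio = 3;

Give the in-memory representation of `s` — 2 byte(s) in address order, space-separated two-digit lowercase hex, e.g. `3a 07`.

86 0f

addr_hi:6 = 33 → 0x21 << 10 → word 0x8400
slot:3 = -4 → 0x4 << 7 → word 0x8600
state:1 = 0 → 0x0 << 6 → word 0x8600
tag:2 = 0 → 0x0 << 4 → word 0x8600
err:2 = 3 → 0x3 << 2 → word 0x860c
prio:2 = 3 → 0x3 << 0 → word 0x860f
word = 0x860f → big-endian bytes:
  [0]=0x86  [1]=0x0f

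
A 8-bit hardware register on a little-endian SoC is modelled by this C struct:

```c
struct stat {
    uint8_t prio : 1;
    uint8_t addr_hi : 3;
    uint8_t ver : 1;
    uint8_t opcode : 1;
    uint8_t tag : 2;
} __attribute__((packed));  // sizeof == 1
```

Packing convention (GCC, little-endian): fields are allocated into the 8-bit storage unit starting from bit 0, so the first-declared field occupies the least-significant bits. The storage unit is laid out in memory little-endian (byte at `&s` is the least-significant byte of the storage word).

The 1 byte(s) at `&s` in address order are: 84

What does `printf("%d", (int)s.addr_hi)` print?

[0]=0x84 (little-endian) → word 0x84
prio:1 @ bit 0 → (0x84>>0)&0x1 = 0x0
addr_hi:3 @ bit 1 → (0x84>>1)&0x7 = 0x2  ←
ver:1 @ bit 4 → (0x84>>4)&0x1 = 0x0
opcode:1 @ bit 5 → (0x84>>5)&0x1 = 0x0
tag:2 @ bit 6 → (0x84>>6)&0x3 = 0x2

2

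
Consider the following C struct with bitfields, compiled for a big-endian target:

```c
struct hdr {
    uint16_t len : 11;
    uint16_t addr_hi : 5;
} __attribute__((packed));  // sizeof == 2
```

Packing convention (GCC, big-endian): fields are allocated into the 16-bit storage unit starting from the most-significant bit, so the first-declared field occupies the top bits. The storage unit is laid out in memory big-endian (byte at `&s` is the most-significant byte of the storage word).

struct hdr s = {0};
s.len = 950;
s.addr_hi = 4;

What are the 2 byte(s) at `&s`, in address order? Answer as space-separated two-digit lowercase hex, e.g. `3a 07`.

76 c4

len (11b) val=950 bits=0x3b6 at bit 5: 0x76c0
addr_hi (5b) val=4 bits=0x4 at bit 0: 0x76c4
word = 0x76c4 → big-endian bytes:
  [0]=0x76  [1]=0xc4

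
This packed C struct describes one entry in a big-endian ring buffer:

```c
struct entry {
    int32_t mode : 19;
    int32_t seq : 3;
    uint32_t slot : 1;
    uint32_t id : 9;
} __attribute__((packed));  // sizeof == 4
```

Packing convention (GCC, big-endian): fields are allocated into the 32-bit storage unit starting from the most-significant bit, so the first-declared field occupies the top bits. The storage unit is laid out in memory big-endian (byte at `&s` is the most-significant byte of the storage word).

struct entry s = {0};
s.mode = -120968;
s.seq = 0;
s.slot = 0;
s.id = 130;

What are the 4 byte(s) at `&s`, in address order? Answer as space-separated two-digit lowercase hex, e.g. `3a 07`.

c4 ef 00 82

[13+:19] mode=-120968 & 0x7ffff = 0x62778; word=0xc4ef0000
[10+:3] seq=0 & 0x7 = 0x0; word=0xc4ef0000
[9+:1] slot=0 & 0x1 = 0x0; word=0xc4ef0000
[0+:9] id=130 & 0x1ff = 0x82; word=0xc4ef0082
word = 0xc4ef0082 → big-endian bytes:
  [0]=0xc4  [1]=0xef  [2]=0x00  [3]=0x82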